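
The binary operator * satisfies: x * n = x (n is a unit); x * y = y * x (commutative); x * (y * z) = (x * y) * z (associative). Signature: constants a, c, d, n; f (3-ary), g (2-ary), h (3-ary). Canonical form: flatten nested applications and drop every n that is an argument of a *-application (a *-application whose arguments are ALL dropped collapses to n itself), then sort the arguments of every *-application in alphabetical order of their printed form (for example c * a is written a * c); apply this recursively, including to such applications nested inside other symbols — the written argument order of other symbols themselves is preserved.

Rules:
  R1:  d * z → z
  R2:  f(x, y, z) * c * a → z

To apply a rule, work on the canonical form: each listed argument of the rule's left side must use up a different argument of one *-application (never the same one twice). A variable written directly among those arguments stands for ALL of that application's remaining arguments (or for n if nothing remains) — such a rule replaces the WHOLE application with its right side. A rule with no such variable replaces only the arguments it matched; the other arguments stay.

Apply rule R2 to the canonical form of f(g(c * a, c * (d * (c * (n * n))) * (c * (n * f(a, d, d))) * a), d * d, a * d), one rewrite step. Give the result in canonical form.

Canonical form:  f(g(a * c, a * c * c * c * d * f(a, d, d)), d * d, a * d)
R2 matches:  uses a, c, f(a, d, d);  x := a, y := d, z := d
Giving:  f(g(a * c, c * c * d * d), d * d, a * d)

Answer: f(g(a * c, c * c * d * d), d * d, a * d)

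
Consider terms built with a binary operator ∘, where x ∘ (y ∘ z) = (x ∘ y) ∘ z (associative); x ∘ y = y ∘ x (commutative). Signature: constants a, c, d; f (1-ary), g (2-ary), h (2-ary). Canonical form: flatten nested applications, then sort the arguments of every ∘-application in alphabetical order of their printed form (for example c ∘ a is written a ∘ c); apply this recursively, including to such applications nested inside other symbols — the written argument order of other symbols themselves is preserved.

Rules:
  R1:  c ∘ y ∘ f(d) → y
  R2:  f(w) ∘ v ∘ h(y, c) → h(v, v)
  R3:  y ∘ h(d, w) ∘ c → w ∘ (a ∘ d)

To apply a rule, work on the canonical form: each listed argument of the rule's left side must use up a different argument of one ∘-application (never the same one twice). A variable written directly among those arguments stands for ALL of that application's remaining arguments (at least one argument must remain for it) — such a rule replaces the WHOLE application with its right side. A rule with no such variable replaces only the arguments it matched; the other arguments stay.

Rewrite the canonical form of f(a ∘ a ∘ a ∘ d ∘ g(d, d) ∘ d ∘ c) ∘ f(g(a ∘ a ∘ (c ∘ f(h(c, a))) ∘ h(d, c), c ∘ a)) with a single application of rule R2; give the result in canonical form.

Answer: f(a ∘ a ∘ a ∘ c ∘ d ∘ d ∘ g(d, d)) ∘ f(g(h(a ∘ a ∘ c, a ∘ a ∘ c), a ∘ c))

Derivation:
Canonical form:  f(a ∘ a ∘ a ∘ c ∘ d ∘ d ∘ g(d, d)) ∘ f(g(a ∘ a ∘ c ∘ f(h(c, a)) ∘ h(d, c), a ∘ c))
R2 matches:  uses f(h(c, a)), h(d, c);  v := a ∘ a ∘ c, w := h(c, a), y := d
The extension variable absorbs all remaining arguments, so the whole application is rewritten.
Result:  f(a ∘ a ∘ a ∘ c ∘ d ∘ d ∘ g(d, d)) ∘ f(g(h(a ∘ a ∘ c, a ∘ a ∘ c), a ∘ c))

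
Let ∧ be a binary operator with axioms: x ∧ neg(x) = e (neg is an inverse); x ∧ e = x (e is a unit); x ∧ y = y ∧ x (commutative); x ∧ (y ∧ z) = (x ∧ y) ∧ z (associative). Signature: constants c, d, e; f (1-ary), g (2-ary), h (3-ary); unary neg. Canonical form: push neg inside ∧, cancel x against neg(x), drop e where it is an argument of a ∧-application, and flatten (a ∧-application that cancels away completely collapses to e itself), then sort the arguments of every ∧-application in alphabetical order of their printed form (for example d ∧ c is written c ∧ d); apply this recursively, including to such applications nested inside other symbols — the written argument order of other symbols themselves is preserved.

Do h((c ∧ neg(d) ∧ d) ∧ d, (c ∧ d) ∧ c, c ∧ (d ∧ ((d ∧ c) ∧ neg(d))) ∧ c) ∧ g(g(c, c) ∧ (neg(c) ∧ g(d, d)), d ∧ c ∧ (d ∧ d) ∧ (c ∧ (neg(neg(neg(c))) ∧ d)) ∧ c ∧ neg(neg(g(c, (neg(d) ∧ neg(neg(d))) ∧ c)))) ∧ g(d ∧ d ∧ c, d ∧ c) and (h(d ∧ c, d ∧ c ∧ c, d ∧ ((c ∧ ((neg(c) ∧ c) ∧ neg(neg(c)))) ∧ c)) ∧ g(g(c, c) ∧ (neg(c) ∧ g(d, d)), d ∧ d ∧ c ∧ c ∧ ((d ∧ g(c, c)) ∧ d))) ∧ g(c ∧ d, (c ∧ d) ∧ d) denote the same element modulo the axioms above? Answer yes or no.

Answer: no — g(c ∧ d ∧ d, c ∧ d) ∧ g(g(c, c) ∧ g(d, d) ∧ neg(c), c ∧ c ∧ d ∧ d ∧ d ∧ d ∧ g(c, c)) ∧ h(c ∧ d, c ∧ c ∧ d, c ∧ c ∧ c ∧ d) vs g(c ∧ d, c ∧ d ∧ d) ∧ g(g(c, c) ∧ g(d, d) ∧ neg(c), c ∧ c ∧ d ∧ d ∧ d ∧ d ∧ g(c, c)) ∧ h(c ∧ d, c ∧ c ∧ d, c ∧ c ∧ c ∧ d)

Derivation:
Left:  h((c ∧ neg(d) ∧ d) ∧ d, (c ∧ d) ∧ c, c ∧ (d ∧ ((d ∧ c) ∧ neg(d))) ∧ c) ∧ g(g(c, c) ∧ (neg(c) ∧ g(d, d)), d ∧ c ∧ (d ∧ d) ∧ (c ∧ (neg(neg(neg(c))) ∧ d)) ∧ c ∧ neg(neg(g(c, (neg(d) ∧ neg(neg(d))) ∧ c)))) ∧ g(d ∧ d ∧ c, d ∧ c)
  Push neg inside:  distribute neg over ∧ and collapse double neg
  Collect terms:  h(c ∧ d, c ∧ c ∧ d, c ∧ c ∧ c ∧ d) ∧ g(g(c, c) ∧ g(d, d) ∧ neg(c), c ∧ c ∧ d ∧ d ∧ d ∧ d ∧ g(c, c)) ∧ g(c ∧ d ∧ d, c ∧ d)
  Sort:  g(c ∧ d ∧ d, c ∧ d) ∧ g(g(c, c) ∧ g(d, d) ∧ neg(c), c ∧ c ∧ d ∧ d ∧ d ∧ d ∧ g(c, c)) ∧ h(c ∧ d, c ∧ c ∧ d, c ∧ c ∧ c ∧ d)
Right:  (h(d ∧ c, d ∧ c ∧ c, d ∧ ((c ∧ ((neg(c) ∧ c) ∧ neg(neg(c)))) ∧ c)) ∧ g(g(c, c) ∧ (neg(c) ∧ g(d, d)), d ∧ d ∧ c ∧ c ∧ ((d ∧ g(c, c)) ∧ d))) ∧ g(c ∧ d, (c ∧ d) ∧ d)
  Push neg inside:  distribute neg over ∧ and collapse double neg
  Collect terms:  h(c ∧ d, c ∧ c ∧ d, c ∧ c ∧ c ∧ d) ∧ g(g(c, c) ∧ g(d, d) ∧ neg(c), c ∧ c ∧ d ∧ d ∧ d ∧ d ∧ g(c, c)) ∧ g(c ∧ d, c ∧ d ∧ d)
  Sort arguments:  g(c ∧ d, c ∧ d ∧ d) ∧ g(g(c, c) ∧ g(d, d) ∧ neg(c), c ∧ c ∧ d ∧ d ∧ d ∧ d ∧ g(c, c)) ∧ h(c ∧ d, c ∧ c ∧ d, c ∧ c ∧ c ∧ d)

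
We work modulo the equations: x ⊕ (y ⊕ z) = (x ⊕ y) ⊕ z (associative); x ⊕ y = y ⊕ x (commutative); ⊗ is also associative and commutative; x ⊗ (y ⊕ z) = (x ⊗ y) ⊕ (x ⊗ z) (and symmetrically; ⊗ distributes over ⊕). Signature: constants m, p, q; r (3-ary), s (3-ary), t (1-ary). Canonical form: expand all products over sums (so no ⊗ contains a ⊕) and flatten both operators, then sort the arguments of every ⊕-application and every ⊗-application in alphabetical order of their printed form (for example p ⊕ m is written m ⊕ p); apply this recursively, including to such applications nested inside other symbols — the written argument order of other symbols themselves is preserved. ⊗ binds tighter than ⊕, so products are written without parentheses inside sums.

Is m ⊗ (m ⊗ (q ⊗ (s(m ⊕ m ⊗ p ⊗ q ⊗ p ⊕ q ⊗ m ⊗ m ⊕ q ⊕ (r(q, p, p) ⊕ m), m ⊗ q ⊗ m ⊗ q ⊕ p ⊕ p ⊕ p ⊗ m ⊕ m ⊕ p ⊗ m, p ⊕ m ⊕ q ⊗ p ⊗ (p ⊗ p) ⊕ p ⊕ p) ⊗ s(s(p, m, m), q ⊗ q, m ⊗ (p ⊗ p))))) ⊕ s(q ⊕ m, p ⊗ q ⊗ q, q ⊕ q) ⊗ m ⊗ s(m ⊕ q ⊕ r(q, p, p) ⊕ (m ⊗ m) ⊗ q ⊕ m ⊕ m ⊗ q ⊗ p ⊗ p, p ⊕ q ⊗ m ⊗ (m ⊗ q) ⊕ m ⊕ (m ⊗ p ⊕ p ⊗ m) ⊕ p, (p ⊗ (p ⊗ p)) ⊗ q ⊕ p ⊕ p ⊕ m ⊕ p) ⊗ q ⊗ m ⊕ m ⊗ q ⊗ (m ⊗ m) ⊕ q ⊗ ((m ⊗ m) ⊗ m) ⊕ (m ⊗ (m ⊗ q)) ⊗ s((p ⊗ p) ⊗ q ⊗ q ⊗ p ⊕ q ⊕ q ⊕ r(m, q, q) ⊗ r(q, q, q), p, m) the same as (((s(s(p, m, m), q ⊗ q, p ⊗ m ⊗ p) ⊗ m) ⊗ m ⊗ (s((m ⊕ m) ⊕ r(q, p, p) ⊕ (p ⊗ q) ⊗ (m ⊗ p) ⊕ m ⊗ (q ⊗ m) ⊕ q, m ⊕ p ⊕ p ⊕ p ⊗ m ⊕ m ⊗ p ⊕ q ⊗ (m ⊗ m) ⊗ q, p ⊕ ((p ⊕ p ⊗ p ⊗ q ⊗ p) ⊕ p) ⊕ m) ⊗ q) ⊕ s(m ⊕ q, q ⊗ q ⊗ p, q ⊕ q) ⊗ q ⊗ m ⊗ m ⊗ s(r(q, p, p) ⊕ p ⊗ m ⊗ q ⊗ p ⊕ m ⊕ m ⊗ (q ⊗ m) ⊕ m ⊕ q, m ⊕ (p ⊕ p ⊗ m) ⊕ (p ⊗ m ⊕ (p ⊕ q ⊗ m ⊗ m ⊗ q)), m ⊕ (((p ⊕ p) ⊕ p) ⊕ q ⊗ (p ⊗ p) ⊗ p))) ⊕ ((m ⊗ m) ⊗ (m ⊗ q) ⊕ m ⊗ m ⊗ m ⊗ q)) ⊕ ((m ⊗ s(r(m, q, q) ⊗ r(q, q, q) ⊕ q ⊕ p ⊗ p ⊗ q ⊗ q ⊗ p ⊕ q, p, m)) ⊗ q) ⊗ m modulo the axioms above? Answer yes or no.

Answer: yes — both canonical forms are m ⊗ m ⊗ m ⊗ q ⊕ m ⊗ m ⊗ m ⊗ q ⊕ m ⊗ m ⊗ q ⊗ s(m ⊕ m ⊕ m ⊗ m ⊗ q ⊕ m ⊗ p ⊗ p ⊗ q ⊕ q ⊕ r(q, p, p), m ⊕ m ⊗ m ⊗ q ⊗ q ⊕ m ⊗ p ⊕ m ⊗ p ⊕ p ⊕ p, m ⊕ p ⊕ p ⊕ p ⊕ p ⊗ p ⊗ p ⊗ q) ⊗ s(m ⊕ q, p ⊗ q ⊗ q, q ⊕ q) ⊕ m ⊗ m ⊗ q ⊗ s(m ⊕ m ⊕ m ⊗ m ⊗ q ⊕ m ⊗ p ⊗ p ⊗ q ⊕ q ⊕ r(q, p, p), m ⊕ m ⊗ m ⊗ q ⊗ q ⊕ m ⊗ p ⊕ m ⊗ p ⊕ p ⊕ p, m ⊕ p ⊕ p ⊕ p ⊕ p ⊗ p ⊗ p ⊗ q) ⊗ s(s(p, m, m), q ⊗ q, m ⊗ p ⊗ p) ⊕ m ⊗ m ⊗ q ⊗ s(p ⊗ p ⊗ p ⊗ q ⊗ q ⊕ q ⊕ q ⊕ r(m, q, q) ⊗ r(q, q, q), p, m)

Derivation:
Left:  m ⊗ (m ⊗ (q ⊗ (s(m ⊕ m ⊗ p ⊗ q ⊗ p ⊕ q ⊗ m ⊗ m ⊕ q ⊕ (r(q, p, p) ⊕ m), m ⊗ q ⊗ m ⊗ q ⊕ p ⊕ p ⊕ p ⊗ m ⊕ m ⊕ p ⊗ m, p ⊕ m ⊕ q ⊗ p ⊗ (p ⊗ p) ⊕ p ⊕ p) ⊗ s(s(p, m, m), q ⊗ q, m ⊗ (p ⊗ p))))) ⊕ s(q ⊕ m, p ⊗ q ⊗ q, q ⊕ q) ⊗ m ⊗ s(m ⊕ q ⊕ r(q, p, p) ⊕ (m ⊗ m) ⊗ q ⊕ m ⊕ m ⊗ q ⊗ p ⊗ p, p ⊕ q ⊗ m ⊗ (m ⊗ q) ⊕ m ⊕ (m ⊗ p ⊕ p ⊗ m) ⊕ p, (p ⊗ (p ⊗ p)) ⊗ q ⊕ p ⊕ p ⊕ m ⊕ p) ⊗ q ⊗ m ⊕ m ⊗ q ⊗ (m ⊗ m) ⊕ q ⊗ ((m ⊗ m) ⊗ m) ⊕ (m ⊗ (m ⊗ q)) ⊗ s((p ⊗ p) ⊗ q ⊗ q ⊗ p ⊕ q ⊕ q ⊕ r(m, q, q) ⊗ r(q, q, q), p, m)
  Flatten:  m ⊗ m ⊗ q ⊗ s(m ⊕ m ⊕ m ⊗ m ⊗ q ⊕ m ⊗ p ⊗ p ⊗ q ⊕ q ⊕ r(q, p, p), m ⊕ m ⊗ m ⊗ q ⊗ q ⊕ m ⊗ p ⊕ m ⊗ p ⊕ p ⊕ p, m ⊕ p ⊕ p ⊕ p ⊕ p ⊗ p ⊗ p ⊗ q) ⊗ s(s(p, m, m), q ⊗ q, m ⊗ p ⊗ p) ⊕ m ⊗ m ⊗ q ⊗ s(m ⊕ m ⊕ m ⊗ m ⊗ q ⊕ m ⊗ p ⊗ p ⊗ q ⊕ q ⊕ r(q, p, p), m ⊕ m ⊗ m ⊗ q ⊗ q ⊕ m ⊗ p ⊕ m ⊗ p ⊕ p ⊕ p, m ⊕ p ⊕ p ⊕ p ⊕ p ⊗ p ⊗ p ⊗ q) ⊗ s(m ⊕ q, p ⊗ q ⊗ q, q ⊕ q) ⊕ m ⊗ m ⊗ m ⊗ q ⊕ m ⊗ m ⊗ m ⊗ q ⊕ m ⊗ m ⊗ q ⊗ s(p ⊗ p ⊗ p ⊗ q ⊗ q ⊕ q ⊕ q ⊕ r(m, q, q) ⊗ r(q, q, q), p, m)
  Sort arguments:  m ⊗ m ⊗ m ⊗ q ⊕ m ⊗ m ⊗ m ⊗ q ⊕ m ⊗ m ⊗ q ⊗ s(m ⊕ m ⊕ m ⊗ m ⊗ q ⊕ m ⊗ p ⊗ p ⊗ q ⊕ q ⊕ r(q, p, p), m ⊕ m ⊗ m ⊗ q ⊗ q ⊕ m ⊗ p ⊕ m ⊗ p ⊕ p ⊕ p, m ⊕ p ⊕ p ⊕ p ⊕ p ⊗ p ⊗ p ⊗ q) ⊗ s(m ⊕ q, p ⊗ q ⊗ q, q ⊕ q) ⊕ m ⊗ m ⊗ q ⊗ s(m ⊕ m ⊕ m ⊗ m ⊗ q ⊕ m ⊗ p ⊗ p ⊗ q ⊕ q ⊕ r(q, p, p), m ⊕ m ⊗ m ⊗ q ⊗ q ⊕ m ⊗ p ⊕ m ⊗ p ⊕ p ⊕ p, m ⊕ p ⊕ p ⊕ p ⊕ p ⊗ p ⊗ p ⊗ q) ⊗ s(s(p, m, m), q ⊗ q, m ⊗ p ⊗ p) ⊕ m ⊗ m ⊗ q ⊗ s(p ⊗ p ⊗ p ⊗ q ⊗ q ⊕ q ⊕ q ⊕ r(m, q, q) ⊗ r(q, q, q), p, m)
Right:  (((s(s(p, m, m), q ⊗ q, p ⊗ m ⊗ p) ⊗ m) ⊗ m ⊗ (s((m ⊕ m) ⊕ r(q, p, p) ⊕ (p ⊗ q) ⊗ (m ⊗ p) ⊕ m ⊗ (q ⊗ m) ⊕ q, m ⊕ p ⊕ p ⊕ p ⊗ m ⊕ m ⊗ p ⊕ q ⊗ (m ⊗ m) ⊗ q, p ⊕ ((p ⊕ p ⊗ p ⊗ q ⊗ p) ⊕ p) ⊕ m) ⊗ q) ⊕ s(m ⊕ q, q ⊗ q ⊗ p, q ⊕ q) ⊗ q ⊗ m ⊗ m ⊗ s(r(q, p, p) ⊕ p ⊗ m ⊗ q ⊗ p ⊕ m ⊕ m ⊗ (q ⊗ m) ⊕ m ⊕ q, m ⊕ (p ⊕ p ⊗ m) ⊕ (p ⊗ m ⊕ (p ⊕ q ⊗ m ⊗ m ⊗ q)), m ⊕ (((p ⊕ p) ⊕ p) ⊕ q ⊗ (p ⊗ p) ⊗ p))) ⊕ ((m ⊗ m) ⊗ (m ⊗ q) ⊕ m ⊗ m ⊗ m ⊗ q)) ⊕ ((m ⊗ s(r(m, q, q) ⊗ r(q, q, q) ⊕ q ⊕ p ⊗ p ⊗ q ⊗ q ⊗ p ⊕ q, p, m)) ⊗ q) ⊗ m
  Merge nested applications:  m ⊗ m ⊗ q ⊗ s(m ⊕ m ⊕ m ⊗ m ⊗ q ⊕ m ⊗ p ⊗ p ⊗ q ⊕ q ⊕ r(q, p, p), m ⊕ m ⊗ m ⊗ q ⊗ q ⊕ m ⊗ p ⊕ m ⊗ p ⊕ p ⊕ p, m ⊕ p ⊕ p ⊕ p ⊕ p ⊗ p ⊗ p ⊗ q) ⊗ s(s(p, m, m), q ⊗ q, m ⊗ p ⊗ p) ⊕ m ⊗ m ⊗ q ⊗ s(m ⊕ m ⊕ m ⊗ m ⊗ q ⊕ m ⊗ p ⊗ p ⊗ q ⊕ q ⊕ r(q, p, p), m ⊕ m ⊗ m ⊗ q ⊗ q ⊕ m ⊗ p ⊕ m ⊗ p ⊕ p ⊕ p, m ⊕ p ⊕ p ⊕ p ⊕ p ⊗ p ⊗ p ⊗ q) ⊗ s(m ⊕ q, p ⊗ q ⊗ q, q ⊕ q) ⊕ m ⊗ m ⊗ m ⊗ q ⊕ m ⊗ m ⊗ m ⊗ q ⊕ m ⊗ m ⊗ q ⊗ s(p ⊗ p ⊗ p ⊗ q ⊗ q ⊕ q ⊕ q ⊕ r(m, q, q) ⊗ r(q, q, q), p, m)
  Sort:  m ⊗ m ⊗ m ⊗ q ⊕ m ⊗ m ⊗ m ⊗ q ⊕ m ⊗ m ⊗ q ⊗ s(m ⊕ m ⊕ m ⊗ m ⊗ q ⊕ m ⊗ p ⊗ p ⊗ q ⊕ q ⊕ r(q, p, p), m ⊕ m ⊗ m ⊗ q ⊗ q ⊕ m ⊗ p ⊕ m ⊗ p ⊕ p ⊕ p, m ⊕ p ⊕ p ⊕ p ⊕ p ⊗ p ⊗ p ⊗ q) ⊗ s(m ⊕ q, p ⊗ q ⊗ q, q ⊕ q) ⊕ m ⊗ m ⊗ q ⊗ s(m ⊕ m ⊕ m ⊗ m ⊗ q ⊕ m ⊗ p ⊗ p ⊗ q ⊕ q ⊕ r(q, p, p), m ⊕ m ⊗ m ⊗ q ⊗ q ⊕ m ⊗ p ⊕ m ⊗ p ⊕ p ⊕ p, m ⊕ p ⊕ p ⊕ p ⊕ p ⊗ p ⊗ p ⊗ q) ⊗ s(s(p, m, m), q ⊗ q, m ⊗ p ⊗ p) ⊕ m ⊗ m ⊗ q ⊗ s(p ⊗ p ⊗ p ⊗ q ⊗ q ⊕ q ⊕ q ⊕ r(m, q, q) ⊗ r(q, q, q), p, m)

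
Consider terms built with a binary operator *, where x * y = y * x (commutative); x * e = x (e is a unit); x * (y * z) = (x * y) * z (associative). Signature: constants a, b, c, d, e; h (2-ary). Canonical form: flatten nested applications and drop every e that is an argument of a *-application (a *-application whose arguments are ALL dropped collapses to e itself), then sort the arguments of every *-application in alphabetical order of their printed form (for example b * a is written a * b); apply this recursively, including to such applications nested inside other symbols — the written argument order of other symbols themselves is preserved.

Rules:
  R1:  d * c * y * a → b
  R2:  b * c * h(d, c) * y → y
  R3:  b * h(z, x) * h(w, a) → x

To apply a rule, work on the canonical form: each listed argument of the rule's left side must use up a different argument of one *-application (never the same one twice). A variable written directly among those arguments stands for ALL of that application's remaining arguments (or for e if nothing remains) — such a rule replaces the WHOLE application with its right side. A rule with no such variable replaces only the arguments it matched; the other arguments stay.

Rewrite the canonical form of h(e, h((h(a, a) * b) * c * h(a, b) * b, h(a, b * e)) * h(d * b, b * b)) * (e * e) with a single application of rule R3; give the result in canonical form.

Answer: h(e, h(b * b * c, h(a, b)) * h(b * d, b * b))

Derivation:
Canonical form:  h(e, h(b * b * c * h(a, a) * h(a, b), h(a, b)) * h(b * d, b * b))
R3 matches:  uses b, h(a, a), h(a, b);  w := a, x := b, z := a
Result:  h(e, h(b * b * c, h(a, b)) * h(b * d, b * b))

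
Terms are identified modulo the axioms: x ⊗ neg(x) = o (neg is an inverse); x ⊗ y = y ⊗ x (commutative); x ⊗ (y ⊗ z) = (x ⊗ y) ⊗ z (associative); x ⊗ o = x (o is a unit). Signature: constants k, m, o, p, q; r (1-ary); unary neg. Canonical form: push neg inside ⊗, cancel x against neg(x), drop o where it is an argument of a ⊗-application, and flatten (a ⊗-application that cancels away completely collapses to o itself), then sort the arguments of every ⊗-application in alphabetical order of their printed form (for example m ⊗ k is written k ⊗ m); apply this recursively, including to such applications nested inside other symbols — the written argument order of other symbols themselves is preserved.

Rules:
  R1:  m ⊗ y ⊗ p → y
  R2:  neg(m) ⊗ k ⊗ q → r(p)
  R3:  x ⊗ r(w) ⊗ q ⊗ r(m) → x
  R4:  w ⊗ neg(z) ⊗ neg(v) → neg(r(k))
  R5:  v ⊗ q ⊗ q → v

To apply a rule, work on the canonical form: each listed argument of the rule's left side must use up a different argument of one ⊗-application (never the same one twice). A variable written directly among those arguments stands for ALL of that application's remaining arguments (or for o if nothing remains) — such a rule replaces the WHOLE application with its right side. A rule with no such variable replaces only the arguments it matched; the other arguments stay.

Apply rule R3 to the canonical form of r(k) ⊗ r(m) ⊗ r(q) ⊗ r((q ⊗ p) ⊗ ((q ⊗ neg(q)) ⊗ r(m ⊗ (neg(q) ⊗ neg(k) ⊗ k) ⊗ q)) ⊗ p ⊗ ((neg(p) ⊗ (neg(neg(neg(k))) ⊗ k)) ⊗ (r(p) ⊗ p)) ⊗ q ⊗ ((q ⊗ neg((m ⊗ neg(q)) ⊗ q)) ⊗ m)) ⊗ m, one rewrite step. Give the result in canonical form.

Canonical form:  m ⊗ r(k) ⊗ r(m) ⊗ r(p ⊗ p ⊗ q ⊗ q ⊗ q ⊗ r(m) ⊗ r(p)) ⊗ r(q)
Apply R3:  consuming q, r(m), r(p);  w := p, x := p ⊗ p ⊗ q ⊗ q
The variable takes the whole remainder — replace the entire application.
Result:  m ⊗ r(k) ⊗ r(m) ⊗ r(p ⊗ p ⊗ q ⊗ q) ⊗ r(q)

Answer: m ⊗ r(k) ⊗ r(m) ⊗ r(p ⊗ p ⊗ q ⊗ q) ⊗ r(q)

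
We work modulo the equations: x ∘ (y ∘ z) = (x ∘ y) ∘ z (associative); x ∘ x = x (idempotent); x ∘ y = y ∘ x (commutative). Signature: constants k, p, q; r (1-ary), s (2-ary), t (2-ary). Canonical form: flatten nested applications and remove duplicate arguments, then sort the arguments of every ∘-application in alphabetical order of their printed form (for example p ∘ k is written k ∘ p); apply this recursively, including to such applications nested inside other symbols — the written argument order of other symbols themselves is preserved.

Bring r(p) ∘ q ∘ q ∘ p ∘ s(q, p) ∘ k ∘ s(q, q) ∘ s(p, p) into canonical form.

Deduplicate:  drop duplicate q
Sort arguments:  k ∘ p ∘ q ∘ r(p) ∘ s(p, p) ∘ s(q, p) ∘ s(q, q)

Answer: k ∘ p ∘ q ∘ r(p) ∘ s(p, p) ∘ s(q, p) ∘ s(q, q)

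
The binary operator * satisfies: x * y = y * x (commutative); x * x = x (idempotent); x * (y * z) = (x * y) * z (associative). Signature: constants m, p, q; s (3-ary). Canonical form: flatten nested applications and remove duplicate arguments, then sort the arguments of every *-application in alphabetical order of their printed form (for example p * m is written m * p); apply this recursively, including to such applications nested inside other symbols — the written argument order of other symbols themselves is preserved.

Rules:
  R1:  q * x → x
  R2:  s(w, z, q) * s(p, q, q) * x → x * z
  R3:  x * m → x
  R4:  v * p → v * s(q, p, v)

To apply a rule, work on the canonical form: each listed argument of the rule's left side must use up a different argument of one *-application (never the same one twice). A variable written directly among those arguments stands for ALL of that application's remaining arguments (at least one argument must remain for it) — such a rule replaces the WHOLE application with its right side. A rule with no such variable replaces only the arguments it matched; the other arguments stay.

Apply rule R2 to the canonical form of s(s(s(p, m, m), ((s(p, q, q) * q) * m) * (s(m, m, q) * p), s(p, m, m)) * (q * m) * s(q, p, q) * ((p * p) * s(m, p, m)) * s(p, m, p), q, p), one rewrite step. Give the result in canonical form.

Canonical form:  s(m * p * q * s(m, p, m) * s(p, m, p) * s(q, p, q) * s(s(p, m, m), m * p * q * s(m, m, q) * s(p, q, q), s(p, m, m)), q, p)
Match R2:  consume s(m, m, q), s(p, q, q);  w := m, x := m * p * q, z := m
The variable takes the whole remainder — replace the entire application.
Giving:  s(m * p * q * s(m, p, m) * s(p, m, p) * s(q, p, q) * s(s(p, m, m), m * p * q, s(p, m, m)), q, p)

Answer: s(m * p * q * s(m, p, m) * s(p, m, p) * s(q, p, q) * s(s(p, m, m), m * p * q, s(p, m, m)), q, p)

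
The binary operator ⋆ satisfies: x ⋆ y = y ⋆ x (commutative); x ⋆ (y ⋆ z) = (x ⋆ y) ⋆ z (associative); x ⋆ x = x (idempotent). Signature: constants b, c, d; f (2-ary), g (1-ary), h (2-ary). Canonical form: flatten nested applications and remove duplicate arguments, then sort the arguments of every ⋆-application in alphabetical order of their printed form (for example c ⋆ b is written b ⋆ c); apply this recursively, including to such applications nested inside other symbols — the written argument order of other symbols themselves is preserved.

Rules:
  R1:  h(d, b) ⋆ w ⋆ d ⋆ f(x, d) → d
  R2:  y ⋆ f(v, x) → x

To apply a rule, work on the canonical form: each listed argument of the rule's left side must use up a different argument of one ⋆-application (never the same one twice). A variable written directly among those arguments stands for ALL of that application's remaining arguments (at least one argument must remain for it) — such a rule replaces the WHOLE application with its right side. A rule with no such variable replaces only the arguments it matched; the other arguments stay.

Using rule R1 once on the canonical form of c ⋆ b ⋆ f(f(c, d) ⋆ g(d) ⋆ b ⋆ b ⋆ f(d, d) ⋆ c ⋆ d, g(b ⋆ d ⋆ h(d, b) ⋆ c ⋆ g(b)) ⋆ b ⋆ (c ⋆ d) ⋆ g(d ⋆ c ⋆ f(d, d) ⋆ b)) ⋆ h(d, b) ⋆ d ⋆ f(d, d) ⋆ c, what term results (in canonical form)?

Answer: d

Derivation:
Canonical form:  b ⋆ c ⋆ d ⋆ f(b ⋆ c ⋆ d ⋆ f(c, d) ⋆ f(d, d) ⋆ g(d), b ⋆ c ⋆ d ⋆ g(b ⋆ c ⋆ d ⋆ f(d, d)) ⋆ g(b ⋆ c ⋆ d ⋆ g(b) ⋆ h(d, b))) ⋆ f(d, d) ⋆ h(d, b)
R1 matches:  uses d, f(d, d), h(d, b);  w := b ⋆ c ⋆ f(b ⋆ c ⋆ d ⋆ f(c, d) ⋆ f(d, d) ⋆ g(d), b ⋆ c ⋆ d ⋆ g(b ⋆ c ⋆ d ⋆ f(d, d)) ⋆ g(b ⋆ c ⋆ d ⋆ g(b) ⋆ h(d, b))), x := d
The extension variable absorbs all remaining arguments, so the whole application is rewritten.
Giving:  d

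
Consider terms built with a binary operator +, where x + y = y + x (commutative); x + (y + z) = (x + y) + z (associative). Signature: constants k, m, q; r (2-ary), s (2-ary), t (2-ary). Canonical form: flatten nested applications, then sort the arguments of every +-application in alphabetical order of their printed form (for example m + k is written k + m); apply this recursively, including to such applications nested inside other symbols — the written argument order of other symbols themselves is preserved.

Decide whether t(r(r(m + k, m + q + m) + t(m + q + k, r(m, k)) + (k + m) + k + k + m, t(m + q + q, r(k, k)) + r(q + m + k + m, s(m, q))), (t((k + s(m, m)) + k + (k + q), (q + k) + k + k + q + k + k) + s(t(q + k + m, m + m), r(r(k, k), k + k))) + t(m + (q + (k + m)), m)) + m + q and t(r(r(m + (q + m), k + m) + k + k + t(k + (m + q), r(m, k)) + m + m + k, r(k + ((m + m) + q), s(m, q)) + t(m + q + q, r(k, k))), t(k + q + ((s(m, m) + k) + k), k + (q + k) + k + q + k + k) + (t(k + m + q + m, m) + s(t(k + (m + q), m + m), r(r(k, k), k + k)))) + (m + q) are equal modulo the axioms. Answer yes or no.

Answer: no — m + q + t(r(k + k + k + m + m + r(k + m, m + m + q) + t(k + m + q, r(m, k)), r(k + m + m + q, s(m, q)) + t(m + q + q, r(k, k))), s(t(k + m + q, m + m), r(r(k, k), k + k)) + t(k + k + k + q + s(m, m), k + k + k + k + k + q + q) + t(k + m + m + q, m)) vs m + q + t(r(k + k + k + m + m + r(m + m + q, k + m) + t(k + m + q, r(m, k)), r(k + m + m + q, s(m, q)) + t(m + q + q, r(k, k))), s(t(k + m + q, m + m), r(r(k, k), k + k)) + t(k + k + k + q + s(m, m), k + k + k + k + k + q + q) + t(k + m + m + q, m))

Derivation:
Left:  t(r(r(m + k, m + q + m) + t(m + q + k, r(m, k)) + (k + m) + k + k + m, t(m + q + q, r(k, k)) + r(q + m + k + m, s(m, q))), (t((k + s(m, m)) + k + (k + q), (q + k) + k + k + q + k + k) + s(t(q + k + m, m + m), r(r(k, k), k + k))) + t(m + (q + (k + m)), m)) + m + q
  Inside:  t(r(r(m + k, m + q + m) + t(m + q + k, r(m, k)) + (k + m) + k + k + m, t(m + q + q, r(k, k)) + r(q + m + k + m, s(m, q))), (t((k + s(m, m)) + k + (k + q), (q + k) + k + k + q + k + k) + s(t(q + k + m, m + m), r(r(k, k), k + k))) + t(m + (q + (k + m)), m))  →  t(r(k + k + k + m + m + r(k + m, m + m + q) + t(k + m + q, r(m, k)), r(k + m + m + q, s(m, q)) + t(m + q + q, r(k, k))), s(t(k + m + q, m + m), r(r(k, k), k + k)) + t(k + k + k + q + s(m, m), k + k + k + k + k + q + q) + t(k + m + m + q, m))
  Order the arguments:  m + q + t(r(k + k + k + m + m + r(k + m, m + m + q) + t(k + m + q, r(m, k)), r(k + m + m + q, s(m, q)) + t(m + q + q, r(k, k))), s(t(k + m + q, m + m), r(r(k, k), k + k)) + t(k + k + k + q + s(m, m), k + k + k + k + k + q + q) + t(k + m + m + q, m))
Right:  t(r(r(m + (q + m), k + m) + k + k + t(k + (m + q), r(m, k)) + m + m + k, r(k + ((m + m) + q), s(m, q)) + t(m + q + q, r(k, k))), t(k + q + ((s(m, m) + k) + k), k + (q + k) + k + q + k + k) + (t(k + m + q + m, m) + s(t(k + (m + q), m + m), r(r(k, k), k + k)))) + (m + q)
  Merge nested applications:  t(r(r(m + (q + m), k + m) + k + k + t(k + (m + q), r(m, k)) + m + m + k, r(k + ((m + m) + q), s(m, q)) + t(m + q + q, r(k, k))), t(k + q + ((s(m, m) + k) + k), k + (q + k) + k + q + k + k) + (t(k + m + q + m, m) + s(t(k + (m + q), m + m), r(r(k, k), k + k)))) + m + q
  Canonicalize subterm:  t(r(r(m + (q + m), k + m) + k + k + t(k + (m + q), r(m, k)) + m + m + k, r(k + ((m + m) + q), s(m, q)) + t(m + q + q, r(k, k))), t(k + q + ((s(m, m) + k) + k), k + (q + k) + k + q + k + k) + (t(k + m + q + m, m) + s(t(k + (m + q), m + m), r(r(k, k), k + k))))  →  t(r(k + k + k + m + m + r(m + m + q, k + m) + t(k + m + q, r(m, k)), r(k + m + m + q, s(m, q)) + t(m + q + q, r(k, k))), s(t(k + m + q, m + m), r(r(k, k), k + k)) + t(k + k + k + q + s(m, m), k + k + k + k + k + q + q) + t(k + m + m + q, m))
  Order the arguments:  m + q + t(r(k + k + k + m + m + r(m + m + q, k + m) + t(k + m + q, r(m, k)), r(k + m + m + q, s(m, q)) + t(m + q + q, r(k, k))), s(t(k + m + q, m + m), r(r(k, k), k + k)) + t(k + k + k + q + s(m, m), k + k + k + k + k + q + q) + t(k + m + m + q, m))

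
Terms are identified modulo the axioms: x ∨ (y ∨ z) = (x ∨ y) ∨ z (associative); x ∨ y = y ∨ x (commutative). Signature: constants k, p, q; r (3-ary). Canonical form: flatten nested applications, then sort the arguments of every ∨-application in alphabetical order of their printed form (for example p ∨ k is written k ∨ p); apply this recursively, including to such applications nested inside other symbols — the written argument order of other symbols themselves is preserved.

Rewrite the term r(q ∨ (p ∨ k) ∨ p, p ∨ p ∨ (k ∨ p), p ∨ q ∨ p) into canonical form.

Descend into:  p ∨ p ∨ (k ∨ p)
Merge nested applications:  p ∨ p ∨ k ∨ p
Order the arguments:  k ∨ p ∨ p ∨ p
Rebuild:  r(k ∨ p ∨ p ∨ q, k ∨ p ∨ p ∨ p, p ∨ p ∨ q)

Answer: r(k ∨ p ∨ p ∨ q, k ∨ p ∨ p ∨ p, p ∨ p ∨ q)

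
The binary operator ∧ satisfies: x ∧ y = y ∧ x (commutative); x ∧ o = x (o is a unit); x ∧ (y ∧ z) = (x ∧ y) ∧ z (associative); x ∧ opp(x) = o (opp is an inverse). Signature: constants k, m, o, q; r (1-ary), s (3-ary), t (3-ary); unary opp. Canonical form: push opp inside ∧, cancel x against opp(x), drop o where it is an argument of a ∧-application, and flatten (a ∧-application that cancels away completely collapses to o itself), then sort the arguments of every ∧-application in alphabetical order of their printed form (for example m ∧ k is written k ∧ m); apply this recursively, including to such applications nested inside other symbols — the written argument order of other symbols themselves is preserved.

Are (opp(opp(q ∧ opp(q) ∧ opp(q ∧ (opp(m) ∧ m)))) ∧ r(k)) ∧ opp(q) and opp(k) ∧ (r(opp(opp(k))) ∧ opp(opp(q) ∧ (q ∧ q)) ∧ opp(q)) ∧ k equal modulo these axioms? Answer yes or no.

Answer: yes — both canonical forms are opp(q) ∧ opp(q) ∧ r(k)

Derivation:
Left:  (opp(opp(q ∧ opp(q) ∧ opp(q ∧ (opp(m) ∧ m)))) ∧ r(k)) ∧ opp(q)
  Push opp inside:  distribute opp over ∧ and collapse double opp
  Inverses cancel:  m cancels
  Collect terms:  opp(q) ∧ opp(q) ∧ r(k)
Right:  opp(k) ∧ (r(opp(opp(k))) ∧ opp(opp(q) ∧ (q ∧ q)) ∧ opp(q)) ∧ k
  Push opp inside:  distribute opp over ∧ and collapse double opp
  Cancel inverse pairs:  k cancels
  Collect:  r(k) ∧ opp(q) ∧ opp(q)
  Sort:  opp(q) ∧ opp(q) ∧ r(k)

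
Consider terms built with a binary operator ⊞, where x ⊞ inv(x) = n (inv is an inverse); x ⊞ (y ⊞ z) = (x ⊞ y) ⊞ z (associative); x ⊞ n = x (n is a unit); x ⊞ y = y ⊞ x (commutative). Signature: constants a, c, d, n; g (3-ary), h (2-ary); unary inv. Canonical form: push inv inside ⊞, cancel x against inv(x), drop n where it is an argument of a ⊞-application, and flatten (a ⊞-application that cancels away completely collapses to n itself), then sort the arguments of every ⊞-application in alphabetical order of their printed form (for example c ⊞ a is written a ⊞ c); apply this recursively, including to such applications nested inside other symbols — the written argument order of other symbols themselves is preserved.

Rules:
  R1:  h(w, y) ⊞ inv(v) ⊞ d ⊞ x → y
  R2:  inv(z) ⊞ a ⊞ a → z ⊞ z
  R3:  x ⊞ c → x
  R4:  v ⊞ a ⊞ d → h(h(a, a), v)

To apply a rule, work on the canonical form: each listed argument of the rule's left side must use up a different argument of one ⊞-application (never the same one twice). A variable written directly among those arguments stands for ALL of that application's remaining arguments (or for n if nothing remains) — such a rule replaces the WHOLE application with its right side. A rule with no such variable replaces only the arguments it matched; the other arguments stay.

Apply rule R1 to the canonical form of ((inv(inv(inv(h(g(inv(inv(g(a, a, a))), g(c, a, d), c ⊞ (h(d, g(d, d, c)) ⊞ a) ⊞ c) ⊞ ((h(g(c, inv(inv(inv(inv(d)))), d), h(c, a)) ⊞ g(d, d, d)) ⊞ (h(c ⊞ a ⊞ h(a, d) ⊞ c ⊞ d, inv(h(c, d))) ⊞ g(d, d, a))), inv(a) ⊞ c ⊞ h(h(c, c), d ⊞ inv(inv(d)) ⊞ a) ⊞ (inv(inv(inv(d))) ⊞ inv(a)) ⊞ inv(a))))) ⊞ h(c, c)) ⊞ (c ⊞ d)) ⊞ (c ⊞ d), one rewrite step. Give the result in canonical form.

Canonical form:  c ⊞ c ⊞ d ⊞ d ⊞ h(c, c) ⊞ inv(h(g(d, d, a) ⊞ g(d, d, d) ⊞ g(g(a, a, a), g(c, a, d), a ⊞ c ⊞ c ⊞ h(d, g(d, d, c))) ⊞ h(a ⊞ c ⊞ c ⊞ d ⊞ h(a, d), inv(h(c, d))) ⊞ h(g(c, d, d), h(c, a)), c ⊞ h(h(c, c), a ⊞ d ⊞ d) ⊞ inv(a) ⊞ inv(a) ⊞ inv(a) ⊞ inv(d)))
Match R1:  consume d, h(c, c), inv(h(g(d, d, a) ⊞ g(d, d, d) ⊞ g(g(a, a, a), g(c, a, d), a ⊞ c ⊞ c ⊞ h(d, g(d, d, c))) ⊞ h(a ⊞ c ⊞ c ⊞ d ⊞ h(a, d), inv(h(c, d))) ⊞ h(g(c, d, d), h(c, a)), c ⊞ h(h(c, c), a ⊞ d ⊞ d) ⊞ inv(a) ⊞ inv(a) ⊞ inv(a) ⊞ inv(d)));  v := h(g(d, d, a) ⊞ g(d, d, d) ⊞ g(g(a, a, a), g(c, a, d), a ⊞ c ⊞ c ⊞ h(d, g(d, d, c))) ⊞ h(a ⊞ c ⊞ c ⊞ d ⊞ h(a, d), inv(h(c, d))) ⊞ h(g(c, d, d), h(c, a)), c ⊞ h(h(c, c), a ⊞ d ⊞ d) ⊞ inv(a) ⊞ inv(a) ⊞ inv(a) ⊞ inv(d)), w := c, x := c ⊞ c ⊞ d, y := c
The variable takes the whole remainder — replace the entire application.
New term:  c

Answer: c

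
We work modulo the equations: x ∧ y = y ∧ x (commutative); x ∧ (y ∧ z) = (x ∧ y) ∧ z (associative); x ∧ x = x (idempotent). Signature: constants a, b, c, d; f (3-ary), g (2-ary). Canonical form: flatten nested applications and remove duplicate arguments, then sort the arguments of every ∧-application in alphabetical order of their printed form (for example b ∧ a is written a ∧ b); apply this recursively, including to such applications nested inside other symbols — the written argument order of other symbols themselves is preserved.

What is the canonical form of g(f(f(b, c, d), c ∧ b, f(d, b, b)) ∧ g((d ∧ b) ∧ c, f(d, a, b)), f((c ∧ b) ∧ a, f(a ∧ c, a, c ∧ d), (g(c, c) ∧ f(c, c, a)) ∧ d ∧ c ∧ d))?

Focus inside:  f(f(b, c, d), c ∧ b, f(d, b, b)) ∧ g((d ∧ b) ∧ c, f(d, a, b))
Inside:  f(f(b, c, d), c ∧ b, f(d, b, b))  →  f(f(b, c, d), b ∧ c, f(d, b, b))
Simplify inside:  g((d ∧ b) ∧ c, f(d, a, b))  →  g(b ∧ c ∧ d, f(d, a, b))
Order the arguments:  f(f(b, c, d), b ∧ c, f(d, b, b)) ∧ g(b ∧ c ∧ d, f(d, a, b))
Rebuild:  g(f(f(b, c, d), b ∧ c, f(d, b, b)) ∧ g(b ∧ c ∧ d, f(d, a, b)), f(a ∧ b ∧ c, f(a ∧ c, a, c ∧ d), c ∧ d ∧ f(c, c, a) ∧ g(c, c)))

Answer: g(f(f(b, c, d), b ∧ c, f(d, b, b)) ∧ g(b ∧ c ∧ d, f(d, a, b)), f(a ∧ b ∧ c, f(a ∧ c, a, c ∧ d), c ∧ d ∧ f(c, c, a) ∧ g(c, c)))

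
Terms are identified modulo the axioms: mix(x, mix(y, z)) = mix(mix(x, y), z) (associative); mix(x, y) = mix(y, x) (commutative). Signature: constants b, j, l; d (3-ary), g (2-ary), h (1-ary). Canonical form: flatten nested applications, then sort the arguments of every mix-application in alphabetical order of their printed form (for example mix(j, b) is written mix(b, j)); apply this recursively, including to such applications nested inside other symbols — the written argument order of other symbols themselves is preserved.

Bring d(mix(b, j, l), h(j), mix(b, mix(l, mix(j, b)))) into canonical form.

Descend into:  mix(b, mix(l, mix(j, b)))
Flatten:  mix(b, l, j, b)
Order the arguments:  mix(b, b, j, l)
Reassemble:  d(mix(b, j, l), h(j), mix(b, b, j, l))

Answer: d(mix(b, j, l), h(j), mix(b, b, j, l))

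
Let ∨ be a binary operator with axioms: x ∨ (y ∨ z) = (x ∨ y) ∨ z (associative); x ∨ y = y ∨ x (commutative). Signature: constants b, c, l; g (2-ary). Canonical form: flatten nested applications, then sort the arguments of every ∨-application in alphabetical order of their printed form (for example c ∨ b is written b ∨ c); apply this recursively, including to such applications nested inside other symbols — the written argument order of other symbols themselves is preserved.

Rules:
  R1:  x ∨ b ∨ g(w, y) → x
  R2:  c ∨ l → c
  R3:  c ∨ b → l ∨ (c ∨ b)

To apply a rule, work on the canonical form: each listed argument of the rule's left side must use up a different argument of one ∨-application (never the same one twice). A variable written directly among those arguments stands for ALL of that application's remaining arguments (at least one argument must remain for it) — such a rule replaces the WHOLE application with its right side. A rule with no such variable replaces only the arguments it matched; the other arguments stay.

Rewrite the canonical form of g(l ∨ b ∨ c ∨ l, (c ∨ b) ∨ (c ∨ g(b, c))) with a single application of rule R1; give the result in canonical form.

Canonical form:  g(b ∨ c ∨ l ∨ l, b ∨ c ∨ c ∨ g(b, c))
Match R1:  consume b, g(b, c);  w := b, x := c ∨ c, y := c
Every leftover argument binds to the variable; the entire application is replaced.
Giving:  g(b ∨ c ∨ l ∨ l, c ∨ c)

Answer: g(b ∨ c ∨ l ∨ l, c ∨ c)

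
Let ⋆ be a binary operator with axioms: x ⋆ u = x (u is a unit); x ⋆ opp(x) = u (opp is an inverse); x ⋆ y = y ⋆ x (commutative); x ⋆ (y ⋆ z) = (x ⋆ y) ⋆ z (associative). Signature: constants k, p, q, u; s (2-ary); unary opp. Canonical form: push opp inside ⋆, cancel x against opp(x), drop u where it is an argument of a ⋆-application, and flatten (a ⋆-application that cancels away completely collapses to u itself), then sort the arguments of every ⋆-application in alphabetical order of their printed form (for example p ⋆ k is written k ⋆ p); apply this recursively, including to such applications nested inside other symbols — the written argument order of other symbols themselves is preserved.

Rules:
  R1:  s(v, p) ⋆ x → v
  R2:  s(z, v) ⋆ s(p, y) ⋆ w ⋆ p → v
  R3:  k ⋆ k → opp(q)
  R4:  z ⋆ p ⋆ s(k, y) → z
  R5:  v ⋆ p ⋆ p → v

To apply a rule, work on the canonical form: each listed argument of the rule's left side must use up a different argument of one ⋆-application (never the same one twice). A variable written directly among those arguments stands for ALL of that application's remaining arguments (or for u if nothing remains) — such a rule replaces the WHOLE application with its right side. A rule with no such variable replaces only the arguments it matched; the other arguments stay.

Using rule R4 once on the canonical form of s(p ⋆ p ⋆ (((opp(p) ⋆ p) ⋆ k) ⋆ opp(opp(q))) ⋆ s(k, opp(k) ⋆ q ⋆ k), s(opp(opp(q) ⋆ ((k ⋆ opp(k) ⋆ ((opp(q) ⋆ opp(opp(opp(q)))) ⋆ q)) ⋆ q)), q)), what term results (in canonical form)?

Answer: s(k ⋆ p ⋆ q, s(q, q))

Derivation:
Canonical form:  s(k ⋆ p ⋆ p ⋆ q ⋆ s(k, q), s(q, q))
R4 matches:  uses p, s(k, q);  y := q, z := k ⋆ p ⋆ q
The variable takes the whole remainder — replace the entire application.
Result:  s(k ⋆ p ⋆ q, s(q, q))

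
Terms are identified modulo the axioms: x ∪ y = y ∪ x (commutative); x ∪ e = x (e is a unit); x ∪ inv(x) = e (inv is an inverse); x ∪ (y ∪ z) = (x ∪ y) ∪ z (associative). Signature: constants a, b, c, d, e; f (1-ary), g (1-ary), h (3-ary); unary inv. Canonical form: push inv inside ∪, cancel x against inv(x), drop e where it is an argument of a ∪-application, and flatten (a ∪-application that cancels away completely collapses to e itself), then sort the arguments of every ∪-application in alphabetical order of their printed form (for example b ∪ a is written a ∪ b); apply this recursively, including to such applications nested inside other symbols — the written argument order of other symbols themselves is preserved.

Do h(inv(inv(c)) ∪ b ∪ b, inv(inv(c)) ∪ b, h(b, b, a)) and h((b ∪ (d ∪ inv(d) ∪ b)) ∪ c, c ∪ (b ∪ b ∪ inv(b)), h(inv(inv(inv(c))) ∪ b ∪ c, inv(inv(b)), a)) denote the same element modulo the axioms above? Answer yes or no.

Left:  h(inv(inv(c)) ∪ b ∪ b, inv(inv(c)) ∪ b, h(b, b, a))
  Work inside:  inv(inv(c)) ∪ b ∪ b
  Push inv inside:  distribute inv over ∪ and collapse double inv
  Collect terms:  c ∪ b ∪ b
  Sort:  b ∪ b ∪ c
  Reassemble:  h(b ∪ b ∪ c, b ∪ c, h(b, b, a))
Right:  h((b ∪ (d ∪ inv(d) ∪ b)) ∪ c, c ∪ (b ∪ b ∪ inv(b)), h(inv(inv(inv(c))) ∪ b ∪ c, inv(inv(b)), a))
  Work inside:  (b ∪ (d ∪ inv(d) ∪ b)) ∪ c
  Cancel:  d cancels
  Combine occurrences:  b ∪ b ∪ c
  Reassemble:  h(b ∪ b ∪ c, b ∪ c, h(b, b, a))

Answer: yes — both canonical forms are h(b ∪ b ∪ c, b ∪ c, h(b, b, a))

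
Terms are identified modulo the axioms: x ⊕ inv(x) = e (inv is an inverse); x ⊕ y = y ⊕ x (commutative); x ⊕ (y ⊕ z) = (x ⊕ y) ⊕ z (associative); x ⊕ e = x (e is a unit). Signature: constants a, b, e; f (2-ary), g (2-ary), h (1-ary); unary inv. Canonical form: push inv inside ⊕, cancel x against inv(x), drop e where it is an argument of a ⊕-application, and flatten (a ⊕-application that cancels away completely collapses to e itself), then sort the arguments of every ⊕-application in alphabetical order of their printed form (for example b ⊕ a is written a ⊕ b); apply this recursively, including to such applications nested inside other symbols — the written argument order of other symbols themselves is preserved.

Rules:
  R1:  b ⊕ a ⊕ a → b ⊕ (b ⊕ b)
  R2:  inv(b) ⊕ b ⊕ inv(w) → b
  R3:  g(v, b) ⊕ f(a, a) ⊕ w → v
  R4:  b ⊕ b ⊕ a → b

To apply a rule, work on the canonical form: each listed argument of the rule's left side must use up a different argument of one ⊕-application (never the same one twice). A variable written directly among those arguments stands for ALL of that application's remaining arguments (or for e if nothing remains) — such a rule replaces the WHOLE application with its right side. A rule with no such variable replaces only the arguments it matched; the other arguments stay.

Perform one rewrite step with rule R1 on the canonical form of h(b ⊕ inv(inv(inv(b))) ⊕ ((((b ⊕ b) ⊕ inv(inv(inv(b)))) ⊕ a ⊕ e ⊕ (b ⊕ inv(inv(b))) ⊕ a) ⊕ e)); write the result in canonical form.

Answer: h(b ⊕ b ⊕ b ⊕ b ⊕ b)

Derivation:
Canonical form:  h(a ⊕ a ⊕ b ⊕ b ⊕ b)
R1 matches:  uses a, a, b
Giving:  h(b ⊕ b ⊕ b ⊕ b ⊕ b)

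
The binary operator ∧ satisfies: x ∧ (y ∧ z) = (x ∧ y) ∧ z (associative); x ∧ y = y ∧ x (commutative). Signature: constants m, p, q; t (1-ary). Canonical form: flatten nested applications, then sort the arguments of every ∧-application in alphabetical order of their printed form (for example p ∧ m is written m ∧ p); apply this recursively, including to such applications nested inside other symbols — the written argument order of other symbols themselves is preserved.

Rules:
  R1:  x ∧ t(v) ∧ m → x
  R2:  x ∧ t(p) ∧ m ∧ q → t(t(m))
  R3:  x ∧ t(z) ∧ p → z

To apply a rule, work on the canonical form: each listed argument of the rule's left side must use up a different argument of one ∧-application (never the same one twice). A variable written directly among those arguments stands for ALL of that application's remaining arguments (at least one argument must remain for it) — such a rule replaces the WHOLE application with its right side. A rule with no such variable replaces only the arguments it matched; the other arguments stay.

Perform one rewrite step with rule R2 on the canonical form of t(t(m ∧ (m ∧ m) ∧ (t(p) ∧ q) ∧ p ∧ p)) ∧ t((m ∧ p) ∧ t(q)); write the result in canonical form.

Canonical form:  t(m ∧ p ∧ t(q)) ∧ t(t(m ∧ m ∧ m ∧ p ∧ p ∧ q ∧ t(p)))
Match R2:  consume m, q, t(p);  x := m ∧ m ∧ p ∧ p
Every leftover argument binds to the variable; the entire application is replaced.
Giving:  t(m ∧ p ∧ t(q)) ∧ t(t(t(t(m))))

Answer: t(m ∧ p ∧ t(q)) ∧ t(t(t(t(m))))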